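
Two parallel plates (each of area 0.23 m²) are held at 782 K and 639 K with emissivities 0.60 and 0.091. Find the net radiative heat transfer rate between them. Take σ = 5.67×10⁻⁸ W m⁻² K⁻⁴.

Q ≈ 232 W

For two large parallel gray plates, q = σ(T₁⁴ − T₂⁴) / (1/ε₁ + 1/ε₂ − 1).
1/ε₁ + 1/ε₂ − 1 = 1/0.60 + 1/0.091 − 1 = 11.66.
T₁⁴ − T₂⁴ = 3.74×10^11 − 1.67×10^11 = 2.07×10^11 K⁴.
q = 5.67×10⁻⁸ × 2.07×10^11 / 11.66 = 1010 W/m².
Q = q·A = 1010 × 0.23 = 232 W.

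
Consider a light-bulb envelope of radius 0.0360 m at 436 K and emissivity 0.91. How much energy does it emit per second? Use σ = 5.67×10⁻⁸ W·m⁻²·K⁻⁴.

P ≈ 30.4 W

A = 4πr² = 4π × (0.0360)² = 0.0163 m².
P = εσAT⁴ = 0.91 × 5.67×10⁻⁸ × 0.0163 × (436)⁴ = 0.91 × 5.67×10⁻⁸ × 0.0163 × 3.61×10^10.
P = 30.4 W.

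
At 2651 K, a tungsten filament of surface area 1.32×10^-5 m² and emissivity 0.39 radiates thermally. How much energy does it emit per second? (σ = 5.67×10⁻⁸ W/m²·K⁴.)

P ≈ 14.4 W

Stefan–Boltzmann: P = εσAT⁴ = 0.39 × 5.67×10⁻⁸ × 1.32×10^-5 × (2651)⁴ = 0.39 × 5.67×10⁻⁸ × 1.32×10^-5 × 4.94×10^13.
P = 14.4 W.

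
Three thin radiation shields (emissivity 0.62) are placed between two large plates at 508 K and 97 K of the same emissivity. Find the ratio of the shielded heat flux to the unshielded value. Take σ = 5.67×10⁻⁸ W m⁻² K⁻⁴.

ratio ≈ 0.250

With N identical shields there are N+1 = 4 gaps in series, each with the same radiative resistance, so the flux falls to 1/(N+1) of its unshielded value.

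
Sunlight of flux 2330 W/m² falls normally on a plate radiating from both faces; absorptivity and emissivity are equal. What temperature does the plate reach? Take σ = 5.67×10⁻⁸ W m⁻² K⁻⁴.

T ≈ 379 K

Absorbed flux αS = emitted flux 2εσT⁴ per unit area; with α = ε this gives T = (S/2σ)^(1/4).
T = (2330 / (2 × 5.67×10⁻⁸))^(1/4) = (2.05×10^10)^(1/4).
T = 379 K.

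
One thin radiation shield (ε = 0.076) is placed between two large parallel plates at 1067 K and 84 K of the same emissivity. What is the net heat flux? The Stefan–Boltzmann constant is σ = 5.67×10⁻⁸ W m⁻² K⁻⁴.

Each of the 2 gaps contributes resistance (2/ε − 1) = 2/0.076 − 1 = 25.32; total = 50.63.
q = σ(T₁⁴ − T₂⁴) / 50.63 = 5.67×10⁻⁸ × 1.30×10^12 / 50.63 = 1450 W/m².

q ≈ 1450 W/m²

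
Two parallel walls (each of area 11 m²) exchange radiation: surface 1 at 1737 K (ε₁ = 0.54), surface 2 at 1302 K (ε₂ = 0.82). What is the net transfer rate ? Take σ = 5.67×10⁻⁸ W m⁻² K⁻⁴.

For two large parallel gray plates, q = σ(T₁⁴ − T₂⁴) / (1/ε₁ + 1/ε₂ − 1).
1/ε₁ + 1/ε₂ − 1 = 1/0.54 + 1/0.82 − 1 = 2.071.
T₁⁴ − T₂⁴ = 9.10×10^12 − 2.87×10^12 = 6.23×10^12 K⁴.
q = 5.67×10⁻⁸ × 6.23×10^12 / 2.071 = 1.71×10^5 W/m².
Q = q·A = 1.71×10^5 × 11 = 1.88×10^6 W.

Q ≈ 1.88×10^6 W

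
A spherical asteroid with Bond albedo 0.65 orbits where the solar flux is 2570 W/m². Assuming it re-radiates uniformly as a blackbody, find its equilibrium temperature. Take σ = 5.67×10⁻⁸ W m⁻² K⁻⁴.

T ≈ 251 K

Power absorbed = (1−a)S·πR²; power emitted = 4πR²σT⁴. Equating and cancelling πR²:
T = ((1−a)S / 4σ)^(1/4) = (899 / (4 × 5.67×10⁻⁸))^(1/4) = (3.97×10^9)^(1/4).
T = 251 K.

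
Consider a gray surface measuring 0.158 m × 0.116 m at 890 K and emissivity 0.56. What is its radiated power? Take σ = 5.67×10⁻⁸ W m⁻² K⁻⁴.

A = 0.158 × 0.116 = 0.0183 m².
Stefan–Boltzmann: P = εσAT⁴ = 0.56 × 5.67×10⁻⁸ × 0.0183 × (890)⁴ = 0.56 × 5.67×10⁻⁸ × 0.0183 × 6.27×10^11.
P = 365 W.

P ≈ 365 W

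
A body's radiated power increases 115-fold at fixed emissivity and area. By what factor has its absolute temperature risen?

factor ≈ 3.27

P ∝ T⁴ ⇒ T ∝ P^(1/4), so T scales by (115)^(1/4) = 3.27.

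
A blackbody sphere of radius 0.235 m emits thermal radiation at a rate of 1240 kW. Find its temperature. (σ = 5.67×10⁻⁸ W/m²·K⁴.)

T ≈ 2370 K

A = 4πr² = 4π × (0.235)² = 0.694 m².
From P = σAT⁴, T = (P / σA)^(1/4) = (1.24×10^6 / (5.67×10⁻⁸ × 0.694))^(1/4).
T = (3.15×10^13)^(1/4) = 2370 K.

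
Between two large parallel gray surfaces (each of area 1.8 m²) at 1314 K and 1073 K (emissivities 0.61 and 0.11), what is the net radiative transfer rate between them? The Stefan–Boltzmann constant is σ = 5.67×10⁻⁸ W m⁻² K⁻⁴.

For two large parallel gray plates, q = σ(T₁⁴ − T₂⁴) / (1/ε₁ + 1/ε₂ − 1).
1/ε₁ + 1/ε₂ − 1 = 1/0.61 + 1/0.11 − 1 = 9.730.
T₁⁴ − T₂⁴ = 2.98×10^12 − 1.33×10^12 = 1.66×10^12 K⁴.
q = 5.67×10⁻⁸ × 1.66×10^12 / 9.730 = 9650 W/m².
Q = q·A = 9650 × 1.8 = 17400 W.

Q ≈ 17400 W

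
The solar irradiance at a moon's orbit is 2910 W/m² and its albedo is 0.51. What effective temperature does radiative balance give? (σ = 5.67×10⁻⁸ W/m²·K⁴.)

T ≈ 282 K

Power absorbed = (1−a)S·πR²; power emitted = 4πR²σT⁴. Equating and cancelling πR²:
T = ((1−a)S / 4σ)^(1/4) = (1430 / (4 × 5.67×10⁻⁸))^(1/4) = (6.29×10^9)^(1/4).
T = 282 K.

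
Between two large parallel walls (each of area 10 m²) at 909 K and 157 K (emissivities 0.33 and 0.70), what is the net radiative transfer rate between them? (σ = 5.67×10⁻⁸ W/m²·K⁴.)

For two large parallel gray plates, q = σ(T₁⁴ − T₂⁴) / (1/ε₁ + 1/ε₂ − 1).
1/ε₁ + 1/ε₂ − 1 = 1/0.33 + 1/0.70 − 1 = 3.459.
T₁⁴ − T₂⁴ = 6.83×10^11 − 6.08×10^8 = 6.82×10^11 K⁴.
q = 5.67×10⁻⁸ × 6.82×10^11 / 3.459 = 11200 W/m².
Q = q·A = 11200 × 10 = 1.12×10^5 W.

Q ≈ 1.12×10^5 W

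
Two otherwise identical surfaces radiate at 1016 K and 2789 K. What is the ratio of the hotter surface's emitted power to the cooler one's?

P ∝ T⁴, so the ratio is (2789/1016)⁴ = (2.745)⁴ = 56.8.

ratio ≈ 56.8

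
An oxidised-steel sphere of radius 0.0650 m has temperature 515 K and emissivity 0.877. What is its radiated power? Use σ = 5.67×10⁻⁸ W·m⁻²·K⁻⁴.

A = 4πr² = 4π × (0.0650)² = 0.0531 m².
Stefan–Boltzmann: P = εσAT⁴ = 0.877 × 5.67×10⁻⁸ × 0.0531 × (515)⁴ = 0.877 × 5.67×10⁻⁸ × 0.0531 × 7.03×10^10.
P = 186 W.

P ≈ 186 W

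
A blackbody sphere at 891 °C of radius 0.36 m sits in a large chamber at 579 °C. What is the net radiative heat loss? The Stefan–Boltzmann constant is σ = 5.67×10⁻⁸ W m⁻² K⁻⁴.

A = 4πr² = 4π × (0.36)² = 1.63 m².
Convert: 891 °C = 1164 K; 579 °C = 852 K.
Q = σA(T⁴ − T_s⁴). T⁴ − T_s⁴ = (1164)⁴ − (852)⁴ = 1.84×10^12 − 5.27×10^11 = 1.31×10^12 K⁴.
Q = 5.67×10⁻⁸ × 1.63 × 1.31×10^12 = 1.21×10^5 W.

Q ≈ 1.21×10^5 W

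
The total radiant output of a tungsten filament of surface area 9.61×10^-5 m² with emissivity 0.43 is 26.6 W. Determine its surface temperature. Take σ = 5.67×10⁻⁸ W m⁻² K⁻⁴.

From P = εσAT⁴, T = (P / εσA)^(1/4) = (26.6 / (0.43 × 5.67×10⁻⁸ × 9.61×10^-5))^(1/4).
T = (1.14×10^13)^(1/4) = 1840 K.

T ≈ 1840 K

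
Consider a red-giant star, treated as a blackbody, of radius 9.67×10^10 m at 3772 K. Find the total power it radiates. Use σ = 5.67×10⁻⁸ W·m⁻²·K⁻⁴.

P ≈ 1.35×10^30 W

A = 4πr² = 4π × (9.67×10^10)² = 1.18×10^23 m².
P = σAT⁴ = 5.67×10⁻⁸ × 1.18×10^23 × (3772)⁴ = 5.67×10⁻⁸ × 1.18×10^23 × 2.02×10^14.
P = 1.35×10^30 W.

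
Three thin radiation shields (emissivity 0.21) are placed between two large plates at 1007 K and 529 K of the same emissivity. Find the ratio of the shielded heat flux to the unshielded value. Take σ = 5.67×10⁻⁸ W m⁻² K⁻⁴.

ratio ≈ 0.250

With N identical shields there are N+1 = 4 gaps in series, each with the same radiative resistance, so the flux falls to 1/(N+1) of its unshielded value.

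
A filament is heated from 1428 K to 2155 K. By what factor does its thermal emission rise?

ratio ≈ 5.19

P ∝ T⁴, so the ratio is (2155/1428)⁴ = (1.509)⁴ = 5.19.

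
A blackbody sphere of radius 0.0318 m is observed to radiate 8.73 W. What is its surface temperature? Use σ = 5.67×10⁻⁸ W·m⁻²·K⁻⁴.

T ≈ 332 K

A = 4πr² = 4π × (0.0318)² = 0.0127 m².
From P = σAT⁴, T = (P / σA)^(1/4) = (8.73 / (5.67×10⁻⁸ × 0.0127))^(1/4).
T = (1.21×10^10)^(1/4) = 332 K.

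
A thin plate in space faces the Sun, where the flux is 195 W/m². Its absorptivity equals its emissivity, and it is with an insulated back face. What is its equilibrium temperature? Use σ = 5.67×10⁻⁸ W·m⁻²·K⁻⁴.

Absorbed flux αS = emitted flux εσT⁴ (one radiating face); with α = ε, T = (S/σ)^(1/4).
T = (195 / 5.67×10⁻⁸)^(1/4) = (3.44×10^9)^(1/4).
T = 242 K.

T ≈ 242 K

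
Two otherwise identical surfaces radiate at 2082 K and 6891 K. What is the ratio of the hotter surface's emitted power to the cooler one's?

P ∝ T⁴, so the ratio is (6891/2082)⁴ = (3.310)⁴ = 120.

ratio ≈ 120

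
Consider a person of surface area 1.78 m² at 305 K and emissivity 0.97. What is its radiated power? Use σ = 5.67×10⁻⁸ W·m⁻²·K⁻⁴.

P ≈ 847 W

Stefan–Boltzmann: P = εσAT⁴ = 0.97 × 5.67×10⁻⁸ × 1.78 × (305)⁴ = 0.97 × 5.67×10⁻⁸ × 1.78 × 8.65×10^9.
P = 847 W.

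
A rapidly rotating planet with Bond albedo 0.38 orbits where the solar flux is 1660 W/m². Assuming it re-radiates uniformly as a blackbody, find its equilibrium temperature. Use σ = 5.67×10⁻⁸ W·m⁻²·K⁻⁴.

Power absorbed = (1−a)S·πR²; power emitted = 4πR²σT⁴. Equating and cancelling πR²:
T = ((1−a)S / 4σ)^(1/4) = (1030 / (4 × 5.67×10⁻⁸))^(1/4) = (4.54×10^9)^(1/4).
T = 260 K.

T ≈ 260 K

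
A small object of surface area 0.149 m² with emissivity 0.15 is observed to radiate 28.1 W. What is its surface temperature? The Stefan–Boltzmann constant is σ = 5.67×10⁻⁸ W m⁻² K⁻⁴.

T ≈ 386 K

From P = εσAT⁴, T = (P / εσA)^(1/4) = (28.1 / (0.15 × 5.67×10⁻⁸ × 0.149))^(1/4).
T = (2.22×10^10)^(1/4) = 386 K.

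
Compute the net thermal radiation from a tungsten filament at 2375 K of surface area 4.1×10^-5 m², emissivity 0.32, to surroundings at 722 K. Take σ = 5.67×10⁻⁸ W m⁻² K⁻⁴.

Q = εσA(T⁴ − T_s⁴). T⁴ − T_s⁴ = (2375)⁴ − (722)⁴ = 3.18×10^13 − 2.72×10^11 = 3.15×10^13 K⁴.
Q = 0.32 × 5.67×10⁻⁸ × 4.10×10^-5 × 3.15×10^13 = 23.5 W.

Q ≈ 23.5 W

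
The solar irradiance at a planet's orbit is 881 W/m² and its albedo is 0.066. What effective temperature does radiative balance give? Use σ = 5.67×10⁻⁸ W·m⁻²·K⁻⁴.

Power absorbed = (1−a)S·πR²; power emitted = 4πR²σT⁴. Equating and cancelling πR²:
T = ((1−a)S / 4σ)^(1/4) = (823 / (4 × 5.67×10⁻⁸))^(1/4) = (3.63×10^9)^(1/4).
T = 245 K.

T ≈ 245 K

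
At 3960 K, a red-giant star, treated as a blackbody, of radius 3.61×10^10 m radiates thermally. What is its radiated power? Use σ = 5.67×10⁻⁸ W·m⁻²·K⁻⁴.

P ≈ 2.28×10^29 W

A = 4πr² = 4π × (3.61×10^10)² = 1.64×10^22 m².
P = σAT⁴ = 5.67×10⁻⁸ × 1.64×10^22 × (3960)⁴ = 5.67×10⁻⁸ × 1.64×10^22 × 2.46×10^14.
P = 2.28×10^29 W.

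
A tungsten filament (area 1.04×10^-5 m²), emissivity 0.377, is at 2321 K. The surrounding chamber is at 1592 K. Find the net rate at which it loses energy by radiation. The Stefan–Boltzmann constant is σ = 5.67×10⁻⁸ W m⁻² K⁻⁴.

Q = εσA(T⁴ − T_s⁴). T⁴ − T_s⁴ = (2321)⁴ − (1592)⁴ = 2.90×10^13 − 6.42×10^12 = 2.26×10^13 K⁴.
Q = 0.377 × 5.67×10⁻⁸ × 1.04×10^-5 × 2.26×10^13 = 5.02 W.

Q ≈ 5.02 W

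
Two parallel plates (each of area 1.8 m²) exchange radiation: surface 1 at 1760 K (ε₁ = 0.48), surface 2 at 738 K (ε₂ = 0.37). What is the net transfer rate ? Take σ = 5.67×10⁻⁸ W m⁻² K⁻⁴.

Q ≈ 2.51×10^5 W

For two large parallel gray plates, q = σ(T₁⁴ − T₂⁴) / (1/ε₁ + 1/ε₂ − 1).
1/ε₁ + 1/ε₂ − 1 = 1/0.48 + 1/0.37 − 1 = 3.786.
T₁⁴ − T₂⁴ = 9.60×10^12 − 2.97×10^11 = 9.30×10^12 K⁴.
q = 5.67×10⁻⁸ × 9.30×10^12 / 3.786 = 1.39×10^5 W/m².
Q = q·A = 1.39×10^5 × 1.8 = 2.51×10^5 W.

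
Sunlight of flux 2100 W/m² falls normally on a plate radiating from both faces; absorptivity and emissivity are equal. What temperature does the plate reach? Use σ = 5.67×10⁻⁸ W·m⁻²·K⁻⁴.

Absorbed flux αS = emitted flux 2εσT⁴ per unit area; with α = ε this gives T = (S/2σ)^(1/4).
T = (2100 / (2 × 5.67×10⁻⁸))^(1/4) = (1.85×10^10)^(1/4).
T = 369 K.

T ≈ 369 K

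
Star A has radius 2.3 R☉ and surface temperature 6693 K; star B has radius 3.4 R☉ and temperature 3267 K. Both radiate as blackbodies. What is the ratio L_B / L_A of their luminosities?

L_B/L_A ≈ 0.124

L = 4πR²σT⁴ ∝ R²T⁴, so L_B/L_A = (3.4/2.3)² × (3267/6693)⁴ = 2.19 × 0.0568 = 0.124.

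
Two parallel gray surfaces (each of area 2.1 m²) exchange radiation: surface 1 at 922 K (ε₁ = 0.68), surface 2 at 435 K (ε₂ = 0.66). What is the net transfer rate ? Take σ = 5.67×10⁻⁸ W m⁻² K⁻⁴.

Q ≈ 41200 W

For two large parallel gray plates, q = σ(T₁⁴ − T₂⁴) / (1/ε₁ + 1/ε₂ − 1).
1/ε₁ + 1/ε₂ − 1 = 1/0.68 + 1/0.66 − 1 = 1.986.
T₁⁴ − T₂⁴ = 7.23×10^11 − 3.58×10^10 = 6.87×10^11 K⁴.
q = 5.67×10⁻⁸ × 6.87×10^11 / 1.986 = 19600 W/m².
Q = q·A = 19600 × 2.1 = 41200 W.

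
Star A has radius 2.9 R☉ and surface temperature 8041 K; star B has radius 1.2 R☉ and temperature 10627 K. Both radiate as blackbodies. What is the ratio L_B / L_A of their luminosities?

L = 4πR²σT⁴ ∝ R²T⁴, so L_B/L_A = (1.2/2.9)² × (10627/8041)⁴ = 0.171 × 3.05 = 0.522.

L_B/L_A ≈ 0.522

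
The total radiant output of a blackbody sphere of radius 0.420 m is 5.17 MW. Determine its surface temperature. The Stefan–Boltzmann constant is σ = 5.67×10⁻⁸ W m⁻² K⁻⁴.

T ≈ 2530 K

A = 4πr² = 4π × (0.420)² = 2.22 m².
From P = σAT⁴, T = (P / σA)^(1/4) = (5.17×10^6 / (5.67×10⁻⁸ × 2.22))^(1/4).
T = (4.11×10^13)^(1/4) = 2530 K.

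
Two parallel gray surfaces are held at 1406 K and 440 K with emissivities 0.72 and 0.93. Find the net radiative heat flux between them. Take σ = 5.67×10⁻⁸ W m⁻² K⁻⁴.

q ≈ 1.50×10^5 W/m²

For two large parallel gray plates, q = σ(T₁⁴ − T₂⁴) / (1/ε₁ + 1/ε₂ − 1).
1/ε₁ + 1/ε₂ − 1 = 1/0.72 + 1/0.93 − 1 = 1.464.
T₁⁴ − T₂⁴ = 3.91×10^12 − 3.75×10^10 = 3.87×10^12 K⁴.
q = 5.67×10⁻⁸ × 3.87×10^12 / 1.464 = 1.50×10^5 W/m².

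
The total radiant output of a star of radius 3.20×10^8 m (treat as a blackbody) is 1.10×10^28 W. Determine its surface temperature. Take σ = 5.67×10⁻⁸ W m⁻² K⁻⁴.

T ≈ 19700 K

A = 4πr² = 4π × (3.20×10^8)² = 1.29×10^18 m².
From P = σAT⁴, T = (P / σA)^(1/4) = (1.10×10^28 / (5.67×10⁻⁸ × 1.29×10^18))^(1/4).
T = (1.51×10^17)^(1/4) = 19700 K.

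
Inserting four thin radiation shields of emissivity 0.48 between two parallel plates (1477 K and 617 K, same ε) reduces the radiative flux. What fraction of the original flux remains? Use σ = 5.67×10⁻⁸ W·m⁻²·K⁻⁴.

With N identical shields there are N+1 = 5 gaps in series, each with the same radiative resistance, so the flux falls to 1/(N+1) of its unshielded value.

ratio ≈ 0.200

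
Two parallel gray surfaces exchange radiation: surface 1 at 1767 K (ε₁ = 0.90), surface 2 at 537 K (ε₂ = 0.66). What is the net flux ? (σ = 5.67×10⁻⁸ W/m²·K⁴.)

For two large parallel gray plates, q = σ(T₁⁴ − T₂⁴) / (1/ε₁ + 1/ε₂ − 1).
1/ε₁ + 1/ε₂ − 1 = 1/0.90 + 1/0.66 − 1 = 1.626.
T₁⁴ − T₂⁴ = 9.75×10^12 − 8.32×10^10 = 9.67×10^12 K⁴.
q = 5.67×10⁻⁸ × 9.67×10^12 / 1.626 = 3.37×10^5 W/m².

q ≈ 3.37×10^5 W/m²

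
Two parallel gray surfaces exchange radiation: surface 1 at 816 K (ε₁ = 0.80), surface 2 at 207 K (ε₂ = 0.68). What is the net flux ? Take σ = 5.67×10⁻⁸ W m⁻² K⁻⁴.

q ≈ 14600 W/m²

For two large parallel gray plates, q = σ(T₁⁴ − T₂⁴) / (1/ε₁ + 1/ε₂ − 1).
1/ε₁ + 1/ε₂ − 1 = 1/0.80 + 1/0.68 − 1 = 1.721.
T₁⁴ − T₂⁴ = 4.43×10^11 − 1.84×10^9 = 4.42×10^11 K⁴.
q = 5.67×10⁻⁸ × 4.42×10^11 / 1.721 = 14600 W/m².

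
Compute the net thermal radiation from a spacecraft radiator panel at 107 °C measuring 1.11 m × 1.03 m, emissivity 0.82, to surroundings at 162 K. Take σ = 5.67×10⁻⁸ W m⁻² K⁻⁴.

Q ≈ 1070 W

A = 1.11 × 1.03 = 1.14 m².
Convert: 107 °C = 380 K.
Q = εσA(T⁴ − T_s⁴). T⁴ − T_s⁴ = (380)⁴ − (162)⁴ = 2.09×10^10 − 6.89×10^8 = 2.02×10^10 K⁴.
Q = 0.82 × 5.67×10⁻⁸ × 1.14 × 2.02×10^10 = 1070 W.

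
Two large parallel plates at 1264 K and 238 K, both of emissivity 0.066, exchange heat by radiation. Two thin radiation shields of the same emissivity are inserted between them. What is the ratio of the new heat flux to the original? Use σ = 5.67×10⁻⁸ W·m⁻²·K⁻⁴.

ratio ≈ 0.333

With N identical shields there are N+1 = 3 gaps in series, each with the same radiative resistance, so the flux falls to 1/(N+1) of its unshielded value.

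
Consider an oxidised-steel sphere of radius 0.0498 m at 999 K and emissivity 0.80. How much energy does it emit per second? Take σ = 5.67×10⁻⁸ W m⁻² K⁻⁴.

A = 4πr² = 4π × (0.0498)² = 0.0312 m².
Stefan–Boltzmann: P = εσAT⁴ = 0.80 × 5.67×10⁻⁸ × 0.0312 × (999)⁴ = 0.80 × 5.67×10⁻⁸ × 0.0312 × 9.96×10^11.
P = 1410 W.

P ≈ 1410 W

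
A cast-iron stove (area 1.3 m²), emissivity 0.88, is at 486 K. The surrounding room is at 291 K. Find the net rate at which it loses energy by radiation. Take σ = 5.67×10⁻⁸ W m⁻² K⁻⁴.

Q = εσA(T⁴ − T_s⁴). T⁴ − T_s⁴ = (486)⁴ − (291)⁴ = 5.58×10^10 − 7.17×10^9 = 4.86×10^10 K⁴.
Q = 0.88 × 5.67×10⁻⁸ × 1.30 × 4.86×10^10 = 3150 W.

Q ≈ 3150 W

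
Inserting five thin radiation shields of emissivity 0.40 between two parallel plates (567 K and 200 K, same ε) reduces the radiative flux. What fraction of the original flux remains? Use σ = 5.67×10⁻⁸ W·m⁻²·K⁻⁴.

ratio ≈ 0.167

With N identical shields there are N+1 = 6 gaps in series, each with the same radiative resistance, so the flux falls to 1/(N+1) of its unshielded value.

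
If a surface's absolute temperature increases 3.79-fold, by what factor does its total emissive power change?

factor ≈ 206

P ∝ T⁴, so the power scales as (3.79)⁴ = 206.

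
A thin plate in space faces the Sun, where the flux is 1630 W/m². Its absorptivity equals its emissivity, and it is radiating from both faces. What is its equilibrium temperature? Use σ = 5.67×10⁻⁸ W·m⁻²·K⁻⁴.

Absorbed flux αS = emitted flux 2εσT⁴ per unit area; with α = ε this gives T = (S/2σ)^(1/4).
T = (1630 / (2 × 5.67×10⁻⁸))^(1/4) = (1.44×10^10)^(1/4).
T = 346 K.

T ≈ 346 K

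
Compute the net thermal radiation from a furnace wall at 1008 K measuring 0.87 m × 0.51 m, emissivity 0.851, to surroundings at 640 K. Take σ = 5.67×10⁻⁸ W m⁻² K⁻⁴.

A = 0.87 × 0.51 = 0.444 m².
Q = εσA(T⁴ − T_s⁴). T⁴ − T_s⁴ = (1008)⁴ − (640)⁴ = 1.03×10^12 − 1.68×10^11 = 8.65×10^11 K⁴.
Q = 0.851 × 5.67×10⁻⁸ × 0.444 × 8.65×10^11 = 18500 W.

Q ≈ 18500 W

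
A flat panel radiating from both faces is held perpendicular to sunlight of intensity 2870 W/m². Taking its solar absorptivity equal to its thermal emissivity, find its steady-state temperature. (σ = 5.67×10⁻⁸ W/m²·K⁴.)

T ≈ 399 K

Absorbed flux αS = emitted flux 2εσT⁴ per unit area; with α = ε this gives T = (S/2σ)^(1/4).
T = (2870 / (2 × 5.67×10⁻⁸))^(1/4) = (2.53×10^10)^(1/4).
T = 399 K.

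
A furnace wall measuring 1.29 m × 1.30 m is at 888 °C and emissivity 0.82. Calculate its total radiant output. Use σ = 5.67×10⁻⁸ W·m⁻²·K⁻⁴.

A = 1.29 × 1.30 = 1.68 m².
888 °C = 1161 K.
P = εσAT⁴ = 0.82 × 5.67×10⁻⁸ × 1.68 × (1161)⁴ = 0.82 × 5.67×10⁻⁸ × 1.68 × 1.82×10^12.
P = 1.42×10^5 W.

P ≈ 1.42×10^5 W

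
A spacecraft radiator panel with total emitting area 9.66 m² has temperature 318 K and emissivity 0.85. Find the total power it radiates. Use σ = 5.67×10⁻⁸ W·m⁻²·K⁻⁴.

P ≈ 4760 W

P = εσAT⁴ = 0.85 × 5.67×10⁻⁸ × 9.66 × (318)⁴ = 0.85 × 5.67×10⁻⁸ × 9.66 × 1.02×10^10.
P = 4760 W.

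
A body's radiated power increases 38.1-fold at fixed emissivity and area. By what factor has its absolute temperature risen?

P ∝ T⁴ ⇒ T ∝ P^(1/4), so T scales by (38.1)^(1/4) = 2.48.

factor ≈ 2.48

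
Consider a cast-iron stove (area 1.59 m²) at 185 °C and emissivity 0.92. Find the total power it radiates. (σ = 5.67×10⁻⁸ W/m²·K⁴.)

P ≈ 3650 W

185 °C = 458 K.
Stefan–Boltzmann: P = εσAT⁴ = 0.92 × 5.67×10⁻⁸ × 1.59 × (458)⁴ = 0.92 × 5.67×10⁻⁸ × 1.59 × 4.40×10^10.
P = 3650 W.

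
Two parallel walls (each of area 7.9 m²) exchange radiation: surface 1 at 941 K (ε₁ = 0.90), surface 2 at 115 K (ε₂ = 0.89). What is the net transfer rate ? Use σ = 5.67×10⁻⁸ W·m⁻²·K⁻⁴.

Q ≈ 2.84×10^5 W

For two large parallel gray plates, q = σ(T₁⁴ − T₂⁴) / (1/ε₁ + 1/ε₂ − 1).
1/ε₁ + 1/ε₂ − 1 = 1/0.90 + 1/0.89 − 1 = 1.235.
T₁⁴ − T₂⁴ = 7.84×10^11 − 1.75×10^8 = 7.84×10^11 K⁴.
q = 5.67×10⁻⁸ × 7.84×10^11 / 1.235 = 36000 W/m².
Q = q·A = 36000 × 7.9 = 2.84×10^5 W.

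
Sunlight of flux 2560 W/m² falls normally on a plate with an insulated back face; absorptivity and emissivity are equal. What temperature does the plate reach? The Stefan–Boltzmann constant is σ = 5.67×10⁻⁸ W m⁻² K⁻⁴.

Absorbed flux αS = emitted flux εσT⁴ (one radiating face); with α = ε, T = (S/σ)^(1/4).
T = (2560 / 5.67×10⁻⁸)^(1/4) = (4.51×10^10)^(1/4).
T = 461 K.

T ≈ 461 K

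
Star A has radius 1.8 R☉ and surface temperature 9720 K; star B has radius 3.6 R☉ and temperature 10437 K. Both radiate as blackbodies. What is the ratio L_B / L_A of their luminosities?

L_B/L_A ≈ 5.32

L = 4πR²σT⁴ ∝ R²T⁴, so L_B/L_A = (3.6/1.8)² × (10437/9720)⁴ = 4.00 × 1.33 = 5.32.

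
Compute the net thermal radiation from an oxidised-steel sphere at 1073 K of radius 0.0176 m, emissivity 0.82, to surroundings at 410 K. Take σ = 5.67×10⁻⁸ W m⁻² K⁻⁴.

Q ≈ 235 W

A = 4πr² = 4π × (0.0176)² = 3.89×10^-3 m².
Q = εσA(T⁴ − T_s⁴). T⁴ − T_s⁴ = (1073)⁴ − (410)⁴ = 1.33×10^12 − 2.83×10^10 = 1.30×10^12 K⁴.
Q = 0.82 × 5.67×10⁻⁸ × 3.89×10^-3 × 1.30×10^12 = 235 W.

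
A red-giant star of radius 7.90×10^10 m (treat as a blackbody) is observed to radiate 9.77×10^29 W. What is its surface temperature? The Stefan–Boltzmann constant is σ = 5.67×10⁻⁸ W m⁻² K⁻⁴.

A = 4πr² = 4π × (7.90×10^10)² = 7.84×10^22 m².
From P = σAT⁴, T = (P / σA)^(1/4) = (9.77×10^29 / (5.67×10⁻⁸ × 7.84×10^22))^(1/4).
T = (2.20×10^14)^(1/4) = 3850 K.

T ≈ 3850 K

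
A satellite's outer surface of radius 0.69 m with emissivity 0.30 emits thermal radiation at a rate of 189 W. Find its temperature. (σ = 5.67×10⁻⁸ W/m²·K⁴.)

T ≈ 208 K

A = 4πr² = 4π × (0.69)² = 5.98 m².
From P = εσAT⁴, T = (P / εσA)^(1/4) = (189 / (0.30 × 5.67×10⁻⁸ × 5.98))^(1/4).
T = (1.86×10^9)^(1/4) = 208 K.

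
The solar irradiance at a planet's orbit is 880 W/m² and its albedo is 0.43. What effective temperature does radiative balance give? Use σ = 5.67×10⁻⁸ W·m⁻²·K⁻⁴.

Power absorbed = (1−a)S·πR²; power emitted = 4πR²σT⁴. Equating and cancelling πR²:
T = ((1−a)S / 4σ)^(1/4) = (502 / (4 × 5.67×10⁻⁸))^(1/4) = (2.21×10^9)^(1/4).
T = 217 K.

T ≈ 217 K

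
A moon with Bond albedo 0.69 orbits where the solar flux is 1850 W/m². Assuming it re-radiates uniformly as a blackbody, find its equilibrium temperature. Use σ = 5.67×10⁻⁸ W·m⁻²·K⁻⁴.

T ≈ 224 K

Power absorbed = (1−a)S·πR²; power emitted = 4πR²σT⁴. Equating and cancelling πR²:
T = ((1−a)S / 4σ)^(1/4) = (574 / (4 × 5.67×10⁻⁸))^(1/4) = (2.53×10^9)^(1/4).
T = 224 K.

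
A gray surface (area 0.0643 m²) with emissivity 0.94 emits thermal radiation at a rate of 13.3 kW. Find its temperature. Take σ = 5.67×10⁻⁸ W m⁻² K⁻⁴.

From P = εσAT⁴, T = (P / εσA)^(1/4) = (13300 / (0.94 × 5.67×10⁻⁸ × 0.0643))^(1/4).
T = (3.88×10^12)^(1/4) = 1400 K.

T ≈ 1400 K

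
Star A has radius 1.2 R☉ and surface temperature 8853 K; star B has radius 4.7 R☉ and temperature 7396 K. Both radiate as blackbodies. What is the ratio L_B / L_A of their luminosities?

L = 4πR²σT⁴ ∝ R²T⁴, so L_B/L_A = (4.7/1.2)² × (7396/8853)⁴ = 15.3 × 0.487 = 7.47.

L_B/L_A ≈ 7.47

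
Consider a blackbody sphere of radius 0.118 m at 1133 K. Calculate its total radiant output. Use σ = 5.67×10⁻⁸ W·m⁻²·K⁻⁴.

P ≈ 16300 W

A = 4πr² = 4π × (0.118)² = 0.175 m².
P = σAT⁴ = 5.67×10⁻⁸ × 0.175 × (1133)⁴ = 5.67×10⁻⁸ × 0.175 × 1.65×10^12.
P = 16300 W.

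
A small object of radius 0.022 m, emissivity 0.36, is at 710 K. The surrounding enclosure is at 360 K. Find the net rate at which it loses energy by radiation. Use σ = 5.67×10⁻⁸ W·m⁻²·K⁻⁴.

Q ≈ 29.5 W

A = 4πr² = 4π × (0.022)² = 6.08×10^-3 m².
Q = εσA(T⁴ − T_s⁴). T⁴ − T_s⁴ = (710)⁴ − (360)⁴ = 2.54×10^11 − 1.68×10^10 = 2.37×10^11 K⁴.
Q = 0.36 × 5.67×10⁻⁸ × 6.08×10^-3 × 2.37×10^11 = 29.5 W.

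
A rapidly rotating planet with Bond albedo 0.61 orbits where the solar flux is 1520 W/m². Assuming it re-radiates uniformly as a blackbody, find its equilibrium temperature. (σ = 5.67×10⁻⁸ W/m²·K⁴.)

T ≈ 226 K

Power absorbed = (1−a)S·πR²; power emitted = 4πR²σT⁴. Equating and cancelling πR²:
T = ((1−a)S / 4σ)^(1/4) = (593 / (4 × 5.67×10⁻⁸))^(1/4) = (2.61×10^9)^(1/4).
T = 226 K.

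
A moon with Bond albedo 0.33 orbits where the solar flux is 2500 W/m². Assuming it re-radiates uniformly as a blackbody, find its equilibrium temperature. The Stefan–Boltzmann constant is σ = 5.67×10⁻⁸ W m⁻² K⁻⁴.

Power absorbed = (1−a)S·πR²; power emitted = 4πR²σT⁴. Equating and cancelling πR²:
T = ((1−a)S / 4σ)^(1/4) = (1670 / (4 × 5.67×10⁻⁸))^(1/4) = (7.39×10^9)^(1/4).
T = 293 K.

T ≈ 293 K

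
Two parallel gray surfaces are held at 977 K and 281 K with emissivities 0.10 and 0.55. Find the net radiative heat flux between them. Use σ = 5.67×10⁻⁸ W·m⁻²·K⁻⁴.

For two large parallel gray plates, q = σ(T₁⁴ − T₂⁴) / (1/ε₁ + 1/ε₂ − 1).
1/ε₁ + 1/ε₂ − 1 = 1/0.10 + 1/0.55 − 1 = 10.82.
T₁⁴ − T₂⁴ = 9.11×10^11 − 6.23×10^9 = 9.05×10^11 K⁴.
q = 5.67×10⁻⁸ × 9.05×10^11 / 10.82 = 4740 W/m².

q ≈ 4740 W/m²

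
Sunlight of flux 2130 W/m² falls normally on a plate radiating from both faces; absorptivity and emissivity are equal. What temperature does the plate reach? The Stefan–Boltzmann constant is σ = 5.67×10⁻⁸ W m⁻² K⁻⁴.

Absorbed flux αS = emitted flux 2εσT⁴ per unit area; with α = ε this gives T = (S/2σ)^(1/4).
T = (2130 / (2 × 5.67×10⁻⁸))^(1/4) = (1.88×10^10)^(1/4).
T = 370 K.

T ≈ 370 K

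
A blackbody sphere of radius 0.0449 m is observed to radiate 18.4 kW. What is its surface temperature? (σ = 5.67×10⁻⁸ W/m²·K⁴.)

T ≈ 1890 K

A = 4πr² = 4π × (0.0449)² = 0.0253 m².
From P = σAT⁴, T = (P / σA)^(1/4) = (18400 / (5.67×10⁻⁸ × 0.0253))^(1/4).
T = (1.28×10^13)^(1/4) = 1890 K.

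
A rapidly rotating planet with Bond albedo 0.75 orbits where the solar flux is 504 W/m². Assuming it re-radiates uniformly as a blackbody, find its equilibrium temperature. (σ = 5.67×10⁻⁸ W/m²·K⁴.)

T ≈ 154 K

Power absorbed = (1−a)S·πR²; power emitted = 4πR²σT⁴. Equating and cancelling πR²:
T = ((1−a)S / 4σ)^(1/4) = (126 / (4 × 5.67×10⁻⁸))^(1/4) = (5.56×10^8)^(1/4).
T = 154 K.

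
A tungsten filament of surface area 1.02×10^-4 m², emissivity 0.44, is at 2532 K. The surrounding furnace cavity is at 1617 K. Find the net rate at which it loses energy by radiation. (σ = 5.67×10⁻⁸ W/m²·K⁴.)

Q ≈ 87.2 W

Q = εσA(T⁴ − T_s⁴). T⁴ − T_s⁴ = (2532)⁴ − (1617)⁴ = 4.11×10^13 − 6.84×10^12 = 3.43×10^13 K⁴.
Q = 0.44 × 5.67×10⁻⁸ × 1.02×10^-4 × 3.43×10^13 = 87.2 W.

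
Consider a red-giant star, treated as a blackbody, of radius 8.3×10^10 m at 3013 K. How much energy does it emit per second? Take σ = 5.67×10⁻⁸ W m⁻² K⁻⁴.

A = 4πr² = 4π × (8.3×10^10)² = 8.66×10^22 m².
P = σAT⁴ = 5.67×10⁻⁸ × 8.66×10^22 × (3013)⁴ = 5.67×10⁻⁸ × 8.66×10^22 × 8.24×10^13.
P = 4.05×10^29 W.

P ≈ 4.05×10^29 W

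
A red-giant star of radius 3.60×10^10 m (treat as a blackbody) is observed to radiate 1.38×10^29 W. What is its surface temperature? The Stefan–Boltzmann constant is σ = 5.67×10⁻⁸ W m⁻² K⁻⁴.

T ≈ 3500 K

A = 4πr² = 4π × (3.60×10^10)² = 1.63×10^22 m².
From P = σAT⁴, T = (P / σA)^(1/4) = (1.38×10^29 / (5.67×10⁻⁸ × 1.63×10^22))^(1/4).
T = (1.49×10^14)^(1/4) = 3500 K.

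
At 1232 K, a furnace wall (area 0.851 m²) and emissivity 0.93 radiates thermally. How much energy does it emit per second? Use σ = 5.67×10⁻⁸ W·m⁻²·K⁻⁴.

P ≈ 1.03×10^5 W

Stefan–Boltzmann: P = εσAT⁴ = 0.93 × 5.67×10⁻⁸ × 0.851 × (1232)⁴ = 0.93 × 5.67×10⁻⁸ × 0.851 × 2.30×10^12.
P = 1.03×10^5 W.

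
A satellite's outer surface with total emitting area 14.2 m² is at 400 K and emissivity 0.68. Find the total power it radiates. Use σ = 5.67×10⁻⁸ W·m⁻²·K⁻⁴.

P ≈ 14000 W

P = εσAT⁴ = 0.68 × 5.67×10⁻⁸ × 14.2 × (400)⁴ = 0.68 × 5.67×10⁻⁸ × 14.2 × 2.56×10^10.
P = 14000 W.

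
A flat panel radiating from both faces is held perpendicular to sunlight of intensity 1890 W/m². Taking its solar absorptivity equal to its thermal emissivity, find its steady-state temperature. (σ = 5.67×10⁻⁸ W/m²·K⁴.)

T ≈ 359 K

Absorbed flux αS = emitted flux 2εσT⁴ per unit area; with α = ε this gives T = (S/2σ)^(1/4).
T = (1890 / (2 × 5.67×10⁻⁸))^(1/4) = (1.67×10^10)^(1/4).
T = 359 K.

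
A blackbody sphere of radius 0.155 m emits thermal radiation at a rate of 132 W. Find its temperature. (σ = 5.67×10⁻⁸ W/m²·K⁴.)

A = 4πr² = 4π × (0.155)² = 0.302 m².
From P = σAT⁴, T = (P / σA)^(1/4) = (132 / (5.67×10⁻⁸ × 0.302))^(1/4).
T = (7.71×10^9)^(1/4) = 296 K.

T ≈ 296 K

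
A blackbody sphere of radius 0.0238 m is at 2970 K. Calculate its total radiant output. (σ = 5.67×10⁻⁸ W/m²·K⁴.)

P ≈ 31400 W

A = 4πr² = 4π × (0.0238)² = 7.12×10^-3 m².
P = σAT⁴ = 5.67×10⁻⁸ × 7.12×10^-3 × (2970)⁴ = 5.67×10⁻⁸ × 7.12×10^-3 × 7.78×10^13.
P = 31400 W.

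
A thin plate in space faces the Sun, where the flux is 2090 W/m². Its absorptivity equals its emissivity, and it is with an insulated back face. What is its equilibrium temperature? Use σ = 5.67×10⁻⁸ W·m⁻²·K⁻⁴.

Absorbed flux αS = emitted flux εσT⁴ (one radiating face); with α = ε, T = (S/σ)^(1/4).
T = (2090 / 5.67×10⁻⁸)^(1/4) = (3.69×10^10)^(1/4).
T = 438 K.

T ≈ 438 K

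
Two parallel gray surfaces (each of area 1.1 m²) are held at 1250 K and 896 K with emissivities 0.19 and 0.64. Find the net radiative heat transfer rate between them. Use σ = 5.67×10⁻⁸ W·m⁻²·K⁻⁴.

Q ≈ 19200 W

For two large parallel gray plates, q = σ(T₁⁴ − T₂⁴) / (1/ε₁ + 1/ε₂ − 1).
1/ε₁ + 1/ε₂ − 1 = 1/0.19 + 1/0.64 − 1 = 5.826.
T₁⁴ − T₂⁴ = 2.44×10^12 − 6.45×10^11 = 1.80×10^12 K⁴.
q = 5.67×10⁻⁸ × 1.80×10^12 / 5.826 = 17500 W/m².
Q = q·A = 17500 × 1.1 = 19200 W.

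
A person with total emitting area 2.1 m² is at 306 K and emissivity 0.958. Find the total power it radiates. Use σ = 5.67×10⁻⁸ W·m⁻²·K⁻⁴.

Stefan–Boltzmann: P = εσAT⁴ = 0.958 × 5.67×10⁻⁸ × 2.10 × (306)⁴ = 0.958 × 5.67×10⁻⁸ × 2.10 × 8.77×10^9.
P = 1000 W.

P ≈ 1000 W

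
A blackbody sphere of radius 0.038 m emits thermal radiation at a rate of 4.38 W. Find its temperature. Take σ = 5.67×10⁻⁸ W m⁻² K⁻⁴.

A = 4πr² = 4π × (0.038)² = 0.0181 m².
From P = σAT⁴, T = (P / σA)^(1/4) = (4.38 / (5.67×10⁻⁸ × 0.0181))^(1/4).
T = (4.26×10^9)^(1/4) = 255 K.

T ≈ 255 K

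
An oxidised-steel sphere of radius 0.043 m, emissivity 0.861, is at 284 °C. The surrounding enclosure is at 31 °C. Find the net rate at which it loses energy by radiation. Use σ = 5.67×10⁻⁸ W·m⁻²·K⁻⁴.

Q ≈ 99.5 W

A = 4πr² = 4π × (0.043)² = 0.0232 m².
Convert: 284 °C = 557 K; 31 °C = 304 K.
Q = εσA(T⁴ − T_s⁴). T⁴ − T_s⁴ = (557)⁴ − (304)⁴ = 9.63×10^10 − 8.54×10^9 = 8.77×10^10 K⁴.
Q = 0.861 × 5.67×10⁻⁸ × 0.0232 × 8.77×10^10 = 99.5 W.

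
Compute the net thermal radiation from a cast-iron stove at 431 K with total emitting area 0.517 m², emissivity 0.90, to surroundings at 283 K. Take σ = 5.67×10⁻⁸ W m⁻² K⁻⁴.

Q ≈ 741 W

Q = εσA(T⁴ − T_s⁴). T⁴ − T_s⁴ = (431)⁴ − (283)⁴ = 3.45×10^10 − 6.41×10^9 = 2.81×10^10 K⁴.
Q = 0.90 × 5.67×10⁻⁸ × 0.517 × 2.81×10^10 = 741 W.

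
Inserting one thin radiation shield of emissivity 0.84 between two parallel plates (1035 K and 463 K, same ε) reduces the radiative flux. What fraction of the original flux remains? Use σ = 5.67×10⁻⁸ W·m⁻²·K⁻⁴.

With N identical shields there are N+1 = 2 gaps in series, each with the same radiative resistance, so the flux falls to 1/(N+1) of its unshielded value.

ratio ≈ 0.500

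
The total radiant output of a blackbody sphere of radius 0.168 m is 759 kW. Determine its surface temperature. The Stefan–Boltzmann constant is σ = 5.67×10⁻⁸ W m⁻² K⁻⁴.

A = 4πr² = 4π × (0.168)² = 0.355 m².
From P = σAT⁴, T = (P / σA)^(1/4) = (7.59×10^5 / (5.67×10⁻⁸ × 0.355))^(1/4).
T = (3.77×10^13)^(1/4) = 2480 K.

T ≈ 2480 K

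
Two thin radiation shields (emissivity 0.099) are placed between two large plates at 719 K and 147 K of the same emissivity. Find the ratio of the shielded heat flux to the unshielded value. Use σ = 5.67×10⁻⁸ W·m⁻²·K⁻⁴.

ratio ≈ 0.333

With N identical shields there are N+1 = 3 gaps in series, each with the same radiative resistance, so the flux falls to 1/(N+1) of its unshielded value.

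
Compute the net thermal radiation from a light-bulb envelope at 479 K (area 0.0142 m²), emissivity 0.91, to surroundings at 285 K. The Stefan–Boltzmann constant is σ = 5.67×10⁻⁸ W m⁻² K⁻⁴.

Q ≈ 33.7 W

Q = εσA(T⁴ − T_s⁴). T⁴ − T_s⁴ = (479)⁴ − (285)⁴ = 5.26×10^10 − 6.60×10^9 = 4.60×10^10 K⁴.
Q = 0.91 × 5.67×10⁻⁸ × 0.0142 × 4.60×10^10 = 33.7 W.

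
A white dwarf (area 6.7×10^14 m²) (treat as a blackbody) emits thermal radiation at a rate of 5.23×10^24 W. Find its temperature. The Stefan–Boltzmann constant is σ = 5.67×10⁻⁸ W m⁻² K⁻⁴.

T ≈ 19300 K

From P = σAT⁴, T = (P / σA)^(1/4) = (5.23×10^24 / (5.67×10⁻⁸ × 6.70×10^14))^(1/4).
T = (1.38×10^17)^(1/4) = 19300 K.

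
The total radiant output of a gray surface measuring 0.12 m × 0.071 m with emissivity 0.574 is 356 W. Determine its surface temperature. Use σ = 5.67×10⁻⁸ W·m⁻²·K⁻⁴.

T ≈ 1060 K

A = 0.12 × 0.071 = 8.52×10^-3 m².
From P = εσAT⁴, T = (P / εσA)^(1/4) = (356 / (0.574 × 5.67×10⁻⁸ × 8.52×10^-3))^(1/4).
T = (1.28×10^12)^(1/4) = 1060 K.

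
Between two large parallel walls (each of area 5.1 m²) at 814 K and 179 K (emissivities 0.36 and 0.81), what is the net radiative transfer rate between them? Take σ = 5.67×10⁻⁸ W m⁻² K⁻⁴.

Q ≈ 42000 W

For two large parallel gray plates, q = σ(T₁⁴ − T₂⁴) / (1/ε₁ + 1/ε₂ − 1).
1/ε₁ + 1/ε₂ − 1 = 1/0.36 + 1/0.81 − 1 = 3.012.
T₁⁴ − T₂⁴ = 4.39×10^11 − 1.03×10^9 = 4.38×10^11 K⁴.
q = 5.67×10⁻⁸ × 4.38×10^11 / 3.012 = 8240 W/m².
Q = q·A = 8240 × 5.1 = 42000 W.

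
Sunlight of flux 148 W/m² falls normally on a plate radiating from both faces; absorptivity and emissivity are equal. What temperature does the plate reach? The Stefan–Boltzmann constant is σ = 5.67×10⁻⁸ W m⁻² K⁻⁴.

Absorbed flux αS = emitted flux 2εσT⁴ per unit area; with α = ε this gives T = (S/2σ)^(1/4).
T = (148 / (2 × 5.67×10⁻⁸))^(1/4) = (1.31×10^9)^(1/4).
T = 190 K.

T ≈ 190 K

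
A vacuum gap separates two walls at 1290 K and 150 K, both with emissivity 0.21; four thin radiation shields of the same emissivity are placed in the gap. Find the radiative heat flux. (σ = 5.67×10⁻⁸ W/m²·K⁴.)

q ≈ 3680 W/m²

Each of the 5 gaps contributes resistance (2/ε − 1) = 2/0.21 − 1 = 8.524; total = 42.62.
q = σ(T₁⁴ − T₂⁴) / 42.62 = 5.67×10⁻⁸ × 2.77×10^12 / 42.62 = 3680 W/m².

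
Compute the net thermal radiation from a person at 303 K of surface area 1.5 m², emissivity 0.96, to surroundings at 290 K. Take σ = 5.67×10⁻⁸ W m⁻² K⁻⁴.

Q ≈ 111 W

Q = εσA(T⁴ − T_s⁴). T⁴ − T_s⁴ = (303)⁴ − (290)⁴ = 8.43×10^9 − 7.07×10^9 = 1.36×10^9 K⁴.
Q = 0.96 × 5.67×10⁻⁸ × 1.50 × 1.36×10^9 = 111 W.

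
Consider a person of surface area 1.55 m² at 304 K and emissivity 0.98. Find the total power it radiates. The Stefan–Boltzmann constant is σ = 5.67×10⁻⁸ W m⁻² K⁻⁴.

P ≈ 736 W

P = εσAT⁴ = 0.98 × 5.67×10⁻⁸ × 1.55 × (304)⁴ = 0.98 × 5.67×10⁻⁸ × 1.55 × 8.54×10^9.
P = 736 W.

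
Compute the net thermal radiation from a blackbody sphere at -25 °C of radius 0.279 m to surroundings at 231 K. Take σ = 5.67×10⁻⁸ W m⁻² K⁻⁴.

A = 4πr² = 4π × (0.279)² = 0.978 m².
Convert: -25 °C = 248 K.
Q = σA(T⁴ − T_s⁴). T⁴ − T_s⁴ = (248)⁴ − (231)⁴ = 3.78×10^9 − 2.85×10^9 = 9.35×10^8 K⁴.
Q = 5.67×10⁻⁸ × 0.978 × 9.35×10^8 = 51.9 W.

Q ≈ 51.9 W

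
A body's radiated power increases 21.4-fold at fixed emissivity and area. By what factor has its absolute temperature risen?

P ∝ T⁴ ⇒ T ∝ P^(1/4), so T scales by (21.4)^(1/4) = 2.15.

factor ≈ 2.15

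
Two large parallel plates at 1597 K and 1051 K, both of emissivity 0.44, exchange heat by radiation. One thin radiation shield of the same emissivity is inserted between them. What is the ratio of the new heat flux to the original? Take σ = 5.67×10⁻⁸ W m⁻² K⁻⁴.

ratio ≈ 0.500

With N identical shields there are N+1 = 2 gaps in series, each with the same radiative resistance, so the flux falls to 1/(N+1) of its unshielded value.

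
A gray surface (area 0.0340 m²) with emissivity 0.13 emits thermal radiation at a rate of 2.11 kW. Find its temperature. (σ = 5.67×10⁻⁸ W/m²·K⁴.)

From P = εσAT⁴, T = (P / εσA)^(1/4) = (2110 / (0.13 × 5.67×10⁻⁸ × 0.0340))^(1/4).
T = (8.42×10^12)^(1/4) = 1700 K.

T ≈ 1700 K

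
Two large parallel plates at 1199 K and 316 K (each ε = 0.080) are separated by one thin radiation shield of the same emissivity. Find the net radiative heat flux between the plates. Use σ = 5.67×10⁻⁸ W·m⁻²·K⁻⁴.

Each of the 2 gaps contributes resistance (2/ε − 1) = 2/0.080 − 1 = 24.00; total = 48.00.
q = σ(T₁⁴ − T₂⁴) / 48.00 = 5.67×10⁻⁸ × 2.06×10^12 / 48.00 = 2430 W/m².

q ≈ 2430 W/m²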